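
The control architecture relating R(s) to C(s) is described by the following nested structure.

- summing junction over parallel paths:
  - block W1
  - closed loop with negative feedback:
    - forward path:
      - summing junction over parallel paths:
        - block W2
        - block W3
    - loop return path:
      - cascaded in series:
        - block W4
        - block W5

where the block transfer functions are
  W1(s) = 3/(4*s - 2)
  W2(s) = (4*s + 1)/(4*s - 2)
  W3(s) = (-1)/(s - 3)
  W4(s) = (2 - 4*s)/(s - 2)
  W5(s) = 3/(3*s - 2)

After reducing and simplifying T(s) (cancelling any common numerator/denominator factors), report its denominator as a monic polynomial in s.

Reducing step by step:

Step 1. sum the parallel branches W2, W3 = (4*s^2 - 15*s - 1)/(4*s^2 - 14*s + 6)
Step 2. combine W4, W5 in series = (6 - 12*s)/(3*s^2 - 8*s + 4)
Step 3. feedback reduction of (W2+W3), (W4*W5) = (12*s^4 - 77*s^3 + 133*s^2 - 52*s - 4)/(12*s^4 - 122*s^3 + 350*s^2 - 182*s + 18)
Step 4. add W1, [(W2+W3)/(1+(W2+W3)*(W4*W5))] (parallel) = (12*s^4 - 68*s^3 + 46*s^2 + 167*s - 31)/(12*s^4 - 122*s^3 + 350*s^2 - 182*s + 18)
No further cancellation is possible in the step-4 result, so that is T(s). Its denominator becomes monic after dividing by the leading coefficient 12.

Answer: s^4 - 61*s^3/6 + 175*s^2/6 - 91*s/6 + 3/2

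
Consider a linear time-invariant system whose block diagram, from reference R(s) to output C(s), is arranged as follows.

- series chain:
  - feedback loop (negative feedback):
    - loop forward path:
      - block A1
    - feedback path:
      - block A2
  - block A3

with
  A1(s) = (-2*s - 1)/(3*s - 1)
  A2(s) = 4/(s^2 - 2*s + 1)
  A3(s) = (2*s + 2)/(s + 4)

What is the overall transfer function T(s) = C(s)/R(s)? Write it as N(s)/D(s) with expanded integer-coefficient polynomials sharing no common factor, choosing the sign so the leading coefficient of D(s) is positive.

First reduce the diagram to T(s).

(1) reduce the feedback loop with forward A1 and return A2; result (-2*s^3 + 3*s^2 - 1)/(3*s^3 - 7*s^2 - 3*s - 5)
(2) multiply [A1/(1+A1*A2)], A3 (series); the result is T(s) itself (integer coefficients, no common factor, positive leading denominator coefficient)

Answer: (-4*s^4 + 2*s^3 + 6*s^2 - 2*s - 2)/(3*s^4 + 5*s^3 - 31*s^2 - 17*s - 20)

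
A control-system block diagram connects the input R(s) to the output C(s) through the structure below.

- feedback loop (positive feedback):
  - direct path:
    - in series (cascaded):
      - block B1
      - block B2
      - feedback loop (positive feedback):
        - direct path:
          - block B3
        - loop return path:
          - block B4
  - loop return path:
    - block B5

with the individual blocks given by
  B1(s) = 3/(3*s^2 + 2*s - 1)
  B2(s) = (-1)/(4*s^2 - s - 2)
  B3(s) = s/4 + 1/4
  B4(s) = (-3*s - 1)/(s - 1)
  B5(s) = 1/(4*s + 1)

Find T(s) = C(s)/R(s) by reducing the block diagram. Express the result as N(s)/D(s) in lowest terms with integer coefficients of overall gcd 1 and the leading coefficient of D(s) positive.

Step 1 - collapse the loop (B3 forward, B4 return): (s^2 - 1)/(3*s^2 + 8*s - 3)
Step 2 - reduce the series chain B1, B2, [B3/(1-B3*B4)]: (3 - 3*s)/(36*s^5 + 75*s^4 - 107*s^3 - 13*s^2 + 31*s - 6)
Step 3 - feedback reduction of (B1*B2*[B3/(1-B3*B4)]), B5 - this is the overall T(s), already in the required normalized form

Therefore the answer is (-12*s^2 + 9*s + 3)/(144*s^6 + 336*s^5 - 353*s^4 - 159*s^3 + 111*s^2 + 10*s - 9).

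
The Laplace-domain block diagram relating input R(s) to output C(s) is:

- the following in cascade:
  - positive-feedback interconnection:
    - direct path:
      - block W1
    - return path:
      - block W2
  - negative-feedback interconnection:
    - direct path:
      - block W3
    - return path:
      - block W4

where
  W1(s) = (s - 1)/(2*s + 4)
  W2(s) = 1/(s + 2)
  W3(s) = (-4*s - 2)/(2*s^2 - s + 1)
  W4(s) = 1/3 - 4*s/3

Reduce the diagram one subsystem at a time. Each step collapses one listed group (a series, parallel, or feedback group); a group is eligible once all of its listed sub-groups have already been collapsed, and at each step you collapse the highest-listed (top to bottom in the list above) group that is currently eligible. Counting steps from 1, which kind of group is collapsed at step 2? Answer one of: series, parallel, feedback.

Step 1. feedback reduction of W1, W2
Step 2. feedback reduction of W3, W4
Step 3. reduce the series chain [W1/(1-W1*W2)], [W3/(1+W3*W4)]
At step 2 the group reduced is feedback.

Answer: feedback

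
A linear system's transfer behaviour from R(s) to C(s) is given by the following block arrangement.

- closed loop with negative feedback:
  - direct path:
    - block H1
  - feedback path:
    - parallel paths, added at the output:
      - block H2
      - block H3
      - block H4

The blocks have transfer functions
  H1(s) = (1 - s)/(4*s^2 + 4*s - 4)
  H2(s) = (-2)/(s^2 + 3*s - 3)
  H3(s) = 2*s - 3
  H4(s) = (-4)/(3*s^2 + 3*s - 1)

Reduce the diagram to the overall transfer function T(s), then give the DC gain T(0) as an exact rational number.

First reduce the diagram to T(s).

Step 1: sum the parallel branches H2, H3, H4, giving (6*s^5 + 15*s^4 - 38*s^3 - 31*s^2 + 24*s + 5)/(3*s^4 + 12*s^3 - s^2 - 12*s + 3)
Step 2: feedback reduction of H1, (H2+H3+H4), giving (-3*s^5 - 9*s^4 + 13*s^3 + 11*s^2 - 15*s + 3)/(6*s^6 + 51*s^5 + 85*s^4 - 107*s^3 - 87*s^2 + 79*s - 7)
Step 2 gives the overall T(s). Then T(0) = 3/(-7) = -3/7.

Answer: -3/7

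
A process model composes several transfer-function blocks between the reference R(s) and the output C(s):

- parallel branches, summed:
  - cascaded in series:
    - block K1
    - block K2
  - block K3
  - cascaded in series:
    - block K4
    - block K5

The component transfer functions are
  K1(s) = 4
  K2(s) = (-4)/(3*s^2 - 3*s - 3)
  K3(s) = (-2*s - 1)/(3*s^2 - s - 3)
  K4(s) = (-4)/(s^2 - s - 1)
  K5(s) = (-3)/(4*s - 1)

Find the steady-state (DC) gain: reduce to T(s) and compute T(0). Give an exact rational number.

(1) multiply K1, K2 (series) -> (-16)/(3*s^2 - 3*s - 3)
(2) cascade K4, K5 -> 12/(4*s^3 - 5*s^2 - 3*s + 1)
(3) parallel reduction of (K1*K2), K3, (K4*K5) -> (-24*s^4 - 174*s^3 + 253*s^2 + 143*s - 159)/(36*s^5 - 57*s^4 - 48*s^3 + 63*s^2 + 24*s - 9)
Evaluating the step-3 result (the overall T(s)) at s = 0 gives T(0) = -159/(-9) = 53/3.

Final answer: 53/3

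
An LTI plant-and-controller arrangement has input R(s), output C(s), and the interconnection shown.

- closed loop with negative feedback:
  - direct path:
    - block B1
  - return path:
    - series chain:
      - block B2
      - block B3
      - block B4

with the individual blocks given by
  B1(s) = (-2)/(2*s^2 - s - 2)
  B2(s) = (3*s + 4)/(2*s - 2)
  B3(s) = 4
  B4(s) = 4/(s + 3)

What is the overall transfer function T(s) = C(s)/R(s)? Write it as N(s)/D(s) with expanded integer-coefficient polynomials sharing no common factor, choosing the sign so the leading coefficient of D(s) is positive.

Step 1: cascade B2, B3, B4 gives (24*s + 32)/(s^2 + 2*s - 3)
Step 2: collapse the loop (B1 forward, (B2*B3*B4) return): this yields T(s), and no further normalization is needed

Answer: (-2*s^2 - 4*s + 6)/(2*s^4 + 3*s^3 - 10*s^2 - 49*s - 58)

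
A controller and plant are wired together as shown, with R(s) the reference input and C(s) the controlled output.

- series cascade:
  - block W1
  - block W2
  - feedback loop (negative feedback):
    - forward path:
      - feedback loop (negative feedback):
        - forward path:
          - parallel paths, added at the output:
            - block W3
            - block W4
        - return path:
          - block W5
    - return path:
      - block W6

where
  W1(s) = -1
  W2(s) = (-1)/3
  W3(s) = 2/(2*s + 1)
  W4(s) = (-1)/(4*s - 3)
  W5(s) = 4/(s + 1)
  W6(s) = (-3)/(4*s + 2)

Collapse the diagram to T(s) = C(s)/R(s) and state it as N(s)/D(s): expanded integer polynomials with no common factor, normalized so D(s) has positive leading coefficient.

Step 1. combine W3, W4 in parallel, giving (6*s - 7)/(8*s^2 - 2*s - 3)
Step 2. reduce the feedback loop with forward (W3+W4) and return W5, giving (6*s^2 - s - 7)/(8*s^3 + 6*s^2 + 19*s - 31)
Step 3. close the feedback loop around [(W3+W4)/(1+(W3+W4)*W5)], W6, giving (24*s^3 + 8*s^2 - 30*s - 14)/(32*s^4 + 40*s^3 + 70*s^2 - 83*s - 41)
Step 4. combine W1, W2, [[(W3+W4)/(1+(W3+W4)*W5)]/(1+[(W3+W4)/(1+(W3+W4)*W5)]*W6)] in series, giving the overall T(s)

Answer: (24*s^3 + 8*s^2 - 30*s - 14)/(96*s^4 + 120*s^3 + 210*s^2 - 249*s - 123)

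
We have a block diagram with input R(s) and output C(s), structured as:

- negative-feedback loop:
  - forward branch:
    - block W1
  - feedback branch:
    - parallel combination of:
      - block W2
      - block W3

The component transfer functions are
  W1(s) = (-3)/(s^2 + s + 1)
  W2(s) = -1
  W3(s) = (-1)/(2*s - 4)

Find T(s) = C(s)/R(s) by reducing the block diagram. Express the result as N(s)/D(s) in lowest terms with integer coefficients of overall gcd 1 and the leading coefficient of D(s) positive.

Step 1. parallel reduction of W2, W3; result (3 - 2*s)/(2*s - 4)
Step 2. collapse the loop (W1 forward, (W2+W3) return); the result is T(s) itself (integer coefficients, no common factor, positive leading denominator coefficient)

Therefore the answer is (12 - 6*s)/(2*s^3 - 2*s^2 + 4*s - 13).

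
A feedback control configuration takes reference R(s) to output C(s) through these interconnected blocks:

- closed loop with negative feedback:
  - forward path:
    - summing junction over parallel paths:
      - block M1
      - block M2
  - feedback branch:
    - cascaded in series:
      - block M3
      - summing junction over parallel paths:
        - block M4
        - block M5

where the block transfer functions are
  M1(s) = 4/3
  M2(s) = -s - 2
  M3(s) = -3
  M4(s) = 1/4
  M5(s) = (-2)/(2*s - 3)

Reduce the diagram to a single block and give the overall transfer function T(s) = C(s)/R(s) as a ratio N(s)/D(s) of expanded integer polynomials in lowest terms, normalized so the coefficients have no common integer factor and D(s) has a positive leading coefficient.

Step 1: combine M1, M2 in parallel = -s - 2/3
Step 2: parallel reduction of M4, M5 = (2*s - 11)/(8*s - 12)
Step 3: reduce the series chain M3, (M4+M5) = (33 - 6*s)/(8*s - 12)
Step 4: collapse the loop ((M1+M2) forward, (M3*(M4+M5)) return); the result is T(s) itself (integer coefficients, no common factor, positive leading denominator coefficient)

Answer: (-24*s^2 + 20*s + 24)/(18*s^2 - 63*s - 102)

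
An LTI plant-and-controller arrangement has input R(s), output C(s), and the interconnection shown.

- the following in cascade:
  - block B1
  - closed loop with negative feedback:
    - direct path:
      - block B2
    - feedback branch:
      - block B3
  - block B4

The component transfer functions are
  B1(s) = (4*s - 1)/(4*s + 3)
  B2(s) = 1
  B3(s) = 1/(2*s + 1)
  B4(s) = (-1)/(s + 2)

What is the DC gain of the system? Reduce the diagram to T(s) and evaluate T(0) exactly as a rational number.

Step 1. apply the feedback formula to B2, B3 gives (2*s + 1)/(2*s + 2)
Step 2. reduce the series chain B1, [B2/(1+B2*B3)], B4 gives (-8*s^2 - 2*s + 1)/(8*s^3 + 30*s^2 + 34*s + 12)
That last expression is T(s); at s = 0 only the constant terms survive, so T(0) = 1/12.

Answer: 1/12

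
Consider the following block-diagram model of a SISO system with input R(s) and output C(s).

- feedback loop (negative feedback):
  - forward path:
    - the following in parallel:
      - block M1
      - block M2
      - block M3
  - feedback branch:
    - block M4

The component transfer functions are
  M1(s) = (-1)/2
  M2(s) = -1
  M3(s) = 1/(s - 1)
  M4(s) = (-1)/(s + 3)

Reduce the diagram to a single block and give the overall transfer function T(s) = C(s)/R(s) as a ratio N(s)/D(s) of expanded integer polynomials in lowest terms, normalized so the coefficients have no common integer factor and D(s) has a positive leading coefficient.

Step 1. add M1, M2, M3 (parallel) gives (5 - 3*s)/(2*s - 2)
Step 2. apply the feedback formula to (M1+M2+M3), M4, which is the overall transfer function T(s) = C(s)/R(s) in lowest terms

Answer: (-3*s^2 - 4*s + 15)/(2*s^2 + 7*s - 11)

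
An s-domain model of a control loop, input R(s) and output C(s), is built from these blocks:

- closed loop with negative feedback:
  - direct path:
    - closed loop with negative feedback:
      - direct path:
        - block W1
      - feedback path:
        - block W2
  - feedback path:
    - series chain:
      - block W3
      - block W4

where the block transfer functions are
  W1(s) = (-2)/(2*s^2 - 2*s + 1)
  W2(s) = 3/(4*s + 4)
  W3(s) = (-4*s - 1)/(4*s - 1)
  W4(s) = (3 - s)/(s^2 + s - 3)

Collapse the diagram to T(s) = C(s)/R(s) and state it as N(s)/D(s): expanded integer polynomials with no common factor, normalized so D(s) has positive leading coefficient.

The answer is (-16*s^4 - 28*s^3 + 40*s^2 + 40*s - 12)/(16*s^6 + 12*s^5 - 60*s^4 - 14*s^3 + 51*s^2 + 63*s + 9).

Reasoning:
1. apply the feedback formula to W1, W2 = (-4*s - 4)/(4*s^3 - 2*s - 1)
2. combine W3, W4 in series = (4*s^2 - 11*s - 3)/(4*s^3 + 3*s^2 - 13*s + 3)
3. close the feedback loop around [W1/(1+W1*W2)], (W3*W4): this yields T(s), and no further normalization is needed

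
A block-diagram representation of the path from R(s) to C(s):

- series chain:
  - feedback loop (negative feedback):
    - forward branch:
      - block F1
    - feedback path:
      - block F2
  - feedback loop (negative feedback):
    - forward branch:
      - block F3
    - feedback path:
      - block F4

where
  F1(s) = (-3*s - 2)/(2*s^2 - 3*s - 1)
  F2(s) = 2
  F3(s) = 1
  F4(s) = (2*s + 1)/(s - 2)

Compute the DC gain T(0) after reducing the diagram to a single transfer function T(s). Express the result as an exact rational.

The answer is 4/5.

Reasoning:
[1] close the feedback loop around F1, F2, giving (-3*s - 2)/(2*s^2 - 9*s - 5)
[2] apply the feedback formula to F3, F4, giving (s - 2)/(3*s - 1)
[3] multiply [F1/(1+F1*F2)], [F3/(1+F3*F4)] (series), giving (-3*s^2 + 4*s + 4)/(6*s^3 - 29*s^2 - 6*s + 5)
Evaluating the step-3 result (the overall T(s)) at s = 0 gives T(0) = 4/5.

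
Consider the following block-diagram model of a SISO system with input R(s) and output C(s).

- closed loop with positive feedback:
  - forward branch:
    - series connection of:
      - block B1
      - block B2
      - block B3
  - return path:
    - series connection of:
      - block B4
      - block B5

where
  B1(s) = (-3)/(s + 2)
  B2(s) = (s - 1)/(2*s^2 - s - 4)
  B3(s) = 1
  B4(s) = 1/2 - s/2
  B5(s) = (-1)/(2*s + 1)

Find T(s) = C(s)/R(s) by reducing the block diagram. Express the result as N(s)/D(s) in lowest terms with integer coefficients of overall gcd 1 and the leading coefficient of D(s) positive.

Step 1: cascade B1, B2, B3, giving (3 - 3*s)/(2*s^3 + 3*s^2 - 6*s - 8)
Step 2: series reduction of B4, B5, giving (s - 1)/(4*s + 2)
Step 3: feedback reduction of (B1*B2*B3), (B4*B5), giving the overall T(s)

Answer: (-12*s^2 + 6*s + 6)/(8*s^4 + 16*s^3 - 15*s^2 - 50*s - 13)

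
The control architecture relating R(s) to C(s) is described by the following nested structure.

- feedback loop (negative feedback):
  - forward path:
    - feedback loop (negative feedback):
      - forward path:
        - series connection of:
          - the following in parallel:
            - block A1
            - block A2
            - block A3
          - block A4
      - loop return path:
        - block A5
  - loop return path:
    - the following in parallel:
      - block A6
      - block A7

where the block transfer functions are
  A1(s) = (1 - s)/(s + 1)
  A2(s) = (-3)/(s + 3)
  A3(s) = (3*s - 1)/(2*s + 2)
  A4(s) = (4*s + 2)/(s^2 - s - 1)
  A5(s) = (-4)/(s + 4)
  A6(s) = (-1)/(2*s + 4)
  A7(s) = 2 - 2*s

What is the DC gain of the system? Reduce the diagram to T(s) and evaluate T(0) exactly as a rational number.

Step 1. add A1, A2, A3 (parallel), giving (s - 3)/(2*s + 6)
Step 2. series reduction of (A1+A2+A3), A4, giving (2*s^2 - 5*s - 3)/(s^3 + 2*s^2 - 4*s - 3)
Step 3. close the feedback loop around ((A1+A2+A3)*A4), A5, giving (2*s^3 + 3*s^2 - 23*s - 12)/(s^4 + 6*s^3 - 4*s^2 + s)
Step 4. reduce the parallel group A6, A7, giving (-4*s^2 - 4*s + 7)/(2*s + 4)
Step 5. close the feedback loop around [((A1+A2+A3)*A4)/(1+((A1+A2+A3)*A4)*A5)], (A6+A7), giving (-4*s^4 - 14*s^3 + 34*s^2 + 116*s + 48)/(6*s^5 + 4*s^4 - 110*s^3 - 147*s^2 + 109*s + 84)
Evaluating the step-5 result (the overall T(s)) at s = 0 gives T(0) = 48/84 = 4/7.

Answer: 4/7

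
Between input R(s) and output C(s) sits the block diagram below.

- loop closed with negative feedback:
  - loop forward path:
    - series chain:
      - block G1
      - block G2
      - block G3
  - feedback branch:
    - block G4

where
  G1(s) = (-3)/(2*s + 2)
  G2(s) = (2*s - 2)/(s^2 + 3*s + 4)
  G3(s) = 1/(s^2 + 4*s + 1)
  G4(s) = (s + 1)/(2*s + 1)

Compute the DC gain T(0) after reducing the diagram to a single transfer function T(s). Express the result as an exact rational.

Reducing step by step:

[1] cascade G1, G2, G3 = (3 - 3*s)/(s^5 + 8*s^4 + 24*s^3 + 36*s^2 + 23*s + 4)
[2] apply the feedback formula to (G1*G2*G3), G4 = (-6*s^2 + 3*s + 3)/(2*s^6 + 17*s^5 + 56*s^4 + 96*s^3 + 79*s^2 + 31*s + 7)
Evaluating the step-2 result (the overall T(s)) at s = 0 gives T(0) = 3/7.

Answer: 3/7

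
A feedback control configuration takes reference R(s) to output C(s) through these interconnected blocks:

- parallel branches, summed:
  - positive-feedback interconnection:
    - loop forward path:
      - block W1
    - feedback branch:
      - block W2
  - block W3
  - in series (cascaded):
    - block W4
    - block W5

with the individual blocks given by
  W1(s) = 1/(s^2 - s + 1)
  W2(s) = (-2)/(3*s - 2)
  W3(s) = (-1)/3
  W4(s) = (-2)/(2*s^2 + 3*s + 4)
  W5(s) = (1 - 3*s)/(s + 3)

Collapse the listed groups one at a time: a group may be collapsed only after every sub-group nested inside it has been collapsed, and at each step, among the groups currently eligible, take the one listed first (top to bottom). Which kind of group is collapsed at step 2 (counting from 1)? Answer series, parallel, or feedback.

The answer is series.

Reasoning:
Step 1: apply the feedback formula to W1, W2
Step 2: series reduction of W4, W5
Step 3: parallel reduction of [W1/(1-W1*W2)], W3, (W4*W5)
So the answer for step 2 is series.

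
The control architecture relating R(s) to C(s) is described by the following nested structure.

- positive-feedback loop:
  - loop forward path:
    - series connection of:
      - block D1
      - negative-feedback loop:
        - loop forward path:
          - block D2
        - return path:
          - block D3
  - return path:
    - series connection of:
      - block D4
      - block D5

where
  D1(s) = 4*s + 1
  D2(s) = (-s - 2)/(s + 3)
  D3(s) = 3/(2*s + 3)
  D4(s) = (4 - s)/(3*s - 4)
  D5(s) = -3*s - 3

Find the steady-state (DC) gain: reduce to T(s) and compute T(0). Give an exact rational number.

Answer: -2/7

Working:
[1] collapse the loop (D2 forward, D3 return), giving (-2*s^2 - 7*s - 6)/(2*s^2 + 6*s + 3)
[2] reduce the series chain D1, [D2/(1+D2*D3)], giving (-8*s^3 - 30*s^2 - 31*s - 6)/(2*s^2 + 6*s + 3)
[3] series reduction of D4, D5, giving (3*s^2 - 9*s - 12)/(3*s - 4)
[4] apply the feedback formula to (D1*[D2/(1+D2*D3)]), (D4*D5), giving (-24*s^4 - 58*s^3 + 27*s^2 + 106*s + 24)/(24*s^5 + 18*s^4 - 267*s^3 - 611*s^2 - 441*s - 84)
The step-4 result is T(s). Setting s = 0: T(0) = 24/(-84) = -2/7.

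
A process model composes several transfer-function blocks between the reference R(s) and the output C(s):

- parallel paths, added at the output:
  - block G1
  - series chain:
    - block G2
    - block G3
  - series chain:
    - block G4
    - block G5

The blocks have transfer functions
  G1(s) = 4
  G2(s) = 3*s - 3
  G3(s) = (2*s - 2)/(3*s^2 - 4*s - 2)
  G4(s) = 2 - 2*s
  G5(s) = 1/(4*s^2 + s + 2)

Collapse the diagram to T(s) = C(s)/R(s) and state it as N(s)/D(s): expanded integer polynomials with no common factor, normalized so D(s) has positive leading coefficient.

First reduce the diagram to T(s).

1. combine G2, G3 in series gives (6*s^2 - 12*s + 6)/(3*s^2 - 4*s - 2)
2. cascade G4, G5 gives (2 - 2*s)/(4*s^2 + s + 2)
3. sum the parallel branches G1, (G2*G3), (G4*G5); the result is T(s) itself (integer coefficients, no common factor, positive leading denominator coefficient)

Answer: (72*s^4 - 100*s^3 + 14*s^2 - 62*s - 8)/(12*s^4 - 13*s^3 - 6*s^2 - 10*s - 4)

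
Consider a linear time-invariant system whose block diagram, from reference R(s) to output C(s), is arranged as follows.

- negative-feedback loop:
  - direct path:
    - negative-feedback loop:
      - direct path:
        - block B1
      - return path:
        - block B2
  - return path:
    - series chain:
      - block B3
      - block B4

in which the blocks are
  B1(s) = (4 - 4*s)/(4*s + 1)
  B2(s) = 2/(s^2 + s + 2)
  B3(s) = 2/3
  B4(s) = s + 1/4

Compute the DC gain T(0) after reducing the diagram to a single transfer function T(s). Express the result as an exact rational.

1. collapse the loop (B1 forward, B2 return) -> (-4*s^3 - 4*s + 8)/(4*s^3 + 5*s^2 + s + 10)
2. series reduction of B3, B4 -> 2*s/3 + 1/6
3. close the feedback loop around [B1/(1+B1*B2)], (B3*B4) -> (12*s^3 + 12*s - 24)/(8*s^4 - 10*s^3 - 7*s^2 - 17*s - 34)
The step-3 result is T(s). Setting s = 0: T(0) = -24/(-34) = 12/17.

Hence the answer: 12/17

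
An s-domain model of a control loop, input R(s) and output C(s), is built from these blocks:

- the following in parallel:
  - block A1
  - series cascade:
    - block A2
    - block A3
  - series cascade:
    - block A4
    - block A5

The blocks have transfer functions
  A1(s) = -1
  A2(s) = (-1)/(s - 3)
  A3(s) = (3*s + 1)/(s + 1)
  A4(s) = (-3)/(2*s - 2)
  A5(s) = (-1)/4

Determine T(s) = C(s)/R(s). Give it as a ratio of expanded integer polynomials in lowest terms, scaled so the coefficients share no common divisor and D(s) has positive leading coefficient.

Step 1. cascade A2, A3 -> (-3*s - 1)/(s^2 - 2*s - 3)
Step 2. multiply A4, A5 (series) -> 3/(8*s - 8)
Step 3. parallel reduction of A1, (A2*A3), (A4*A5), giving the overall T(s)

Final answer: (-8*s^3 + 3*s^2 + 18*s - 25)/(8*s^3 - 24*s^2 - 8*s + 24)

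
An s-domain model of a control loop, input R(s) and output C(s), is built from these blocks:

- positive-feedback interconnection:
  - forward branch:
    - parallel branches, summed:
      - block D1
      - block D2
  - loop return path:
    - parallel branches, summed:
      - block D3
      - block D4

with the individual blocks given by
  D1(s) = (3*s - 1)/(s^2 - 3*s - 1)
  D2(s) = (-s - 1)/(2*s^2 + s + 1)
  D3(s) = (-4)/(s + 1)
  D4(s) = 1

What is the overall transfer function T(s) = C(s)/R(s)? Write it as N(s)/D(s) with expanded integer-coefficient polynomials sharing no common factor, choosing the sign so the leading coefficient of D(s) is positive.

1. reduce the parallel group D1, D2 -> (5*s^3 + 3*s^2 + 6*s)/(2*s^4 - 5*s^3 - 4*s^2 - 4*s - 1)
2. add D3, D4 (parallel) -> (s - 3)/(s + 1)
3. feedback reduction of (D1+D2), (D3+D4); the result is T(s) itself (integer coefficients, no common factor, positive leading denominator coefficient)

Final answer: (5*s^4 + 8*s^3 + 9*s^2 + 6*s)/(2*s^5 - 8*s^4 + 3*s^3 - 5*s^2 + 13*s - 1)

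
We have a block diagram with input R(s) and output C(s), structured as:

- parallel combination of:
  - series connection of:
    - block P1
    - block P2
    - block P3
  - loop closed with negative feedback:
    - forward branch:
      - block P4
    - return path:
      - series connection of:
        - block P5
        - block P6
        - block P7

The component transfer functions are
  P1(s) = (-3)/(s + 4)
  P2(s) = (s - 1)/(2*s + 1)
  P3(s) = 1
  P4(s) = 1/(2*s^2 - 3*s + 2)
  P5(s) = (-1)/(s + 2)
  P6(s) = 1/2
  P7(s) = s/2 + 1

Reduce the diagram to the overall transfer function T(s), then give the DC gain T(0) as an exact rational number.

Step 1. reduce the series chain P1, P2, P3, giving (3 - 3*s)/(2*s^2 + 9*s + 4)
Step 2. multiply P5, P6, P7 (series), giving (-1)/4
Step 3. reduce the feedback loop with forward P4 and return (P5*P6*P7), giving 4/(8*s^2 - 12*s + 7)
Step 4. sum the parallel branches (P1*P2*P3), [P4/(1+P4*(P5*P6*P7))], giving (-24*s^3 + 68*s^2 - 21*s + 37)/(16*s^4 + 48*s^3 - 62*s^2 + 15*s + 28)
Evaluating the step-4 result (the overall T(s)) at s = 0 gives T(0) = 37/28.

Hence the answer: 37/28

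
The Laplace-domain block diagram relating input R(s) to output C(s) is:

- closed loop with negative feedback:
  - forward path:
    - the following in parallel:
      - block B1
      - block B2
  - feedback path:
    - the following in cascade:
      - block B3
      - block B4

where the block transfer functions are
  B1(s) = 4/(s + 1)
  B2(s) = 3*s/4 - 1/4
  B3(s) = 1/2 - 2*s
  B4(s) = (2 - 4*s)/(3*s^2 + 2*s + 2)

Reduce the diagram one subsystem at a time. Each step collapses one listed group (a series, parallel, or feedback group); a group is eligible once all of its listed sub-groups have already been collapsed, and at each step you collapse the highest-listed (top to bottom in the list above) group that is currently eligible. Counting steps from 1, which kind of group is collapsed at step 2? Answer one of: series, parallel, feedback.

The answer is series.

Reasoning:
(1) reduce the parallel group B1, B2
(2) series reduction of B3, B4
(3) apply the feedback formula to (B1+B2), (B3*B4)
So the answer for step 2 is series.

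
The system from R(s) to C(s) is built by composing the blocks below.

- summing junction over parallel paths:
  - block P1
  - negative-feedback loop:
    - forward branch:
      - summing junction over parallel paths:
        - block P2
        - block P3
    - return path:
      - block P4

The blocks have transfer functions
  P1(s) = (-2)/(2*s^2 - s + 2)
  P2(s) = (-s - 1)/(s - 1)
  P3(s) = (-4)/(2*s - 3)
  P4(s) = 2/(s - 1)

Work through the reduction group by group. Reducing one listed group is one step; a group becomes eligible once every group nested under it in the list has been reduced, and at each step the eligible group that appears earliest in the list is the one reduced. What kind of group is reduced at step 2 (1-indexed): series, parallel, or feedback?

Reducing step by step:

[1] combine P2, P3 in parallel
[2] apply the feedback formula to (P2+P3), P4
[3] sum the parallel branches P1, [(P2+P3)/(1+(P2+P3)*P4)]
Step 2: feedback.

Answer: feedback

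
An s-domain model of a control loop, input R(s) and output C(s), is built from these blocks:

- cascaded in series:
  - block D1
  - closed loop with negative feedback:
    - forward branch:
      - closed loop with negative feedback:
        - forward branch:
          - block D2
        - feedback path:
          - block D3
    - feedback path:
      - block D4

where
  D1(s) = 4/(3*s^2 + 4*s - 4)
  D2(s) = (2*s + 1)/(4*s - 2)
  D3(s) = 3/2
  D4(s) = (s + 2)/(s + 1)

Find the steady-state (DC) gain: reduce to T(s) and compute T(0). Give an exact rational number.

First reduce the diagram to T(s).

Step 1: feedback reduction of D2, D3 -> (4*s + 2)/(14*s - 1)
Step 2: collapse the loop ([D2/(1+D2*D3)] forward, D4 return) -> (4*s^2 + 6*s + 2)/(18*s^2 + 23*s + 3)
Step 3: multiply D1, [[D2/(1+D2*D3)]/(1+[D2/(1+D2*D3)]*D4)] (series) -> (16*s^2 + 24*s + 8)/(54*s^4 + 141*s^3 + 29*s^2 - 80*s - 12)
Step 3 gives the overall T(s). Then T(0) = 8/(-12) = -2/3.

Answer: -2/3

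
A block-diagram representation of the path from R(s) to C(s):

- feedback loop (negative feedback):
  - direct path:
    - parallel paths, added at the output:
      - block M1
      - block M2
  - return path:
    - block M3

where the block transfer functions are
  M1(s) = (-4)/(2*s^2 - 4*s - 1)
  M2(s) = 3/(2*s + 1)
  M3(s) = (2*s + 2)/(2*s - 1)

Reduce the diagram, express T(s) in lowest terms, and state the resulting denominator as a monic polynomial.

First reduce the diagram to T(s).

(1) sum the parallel branches M1, M2, giving (6*s^2 - 20*s - 7)/(4*s^3 - 6*s^2 - 6*s - 1)
(2) reduce the feedback loop with forward (M1+M2) and return M3, giving (12*s^3 - 46*s^2 + 6*s + 7)/(8*s^4 - 4*s^3 - 34*s^2 - 50*s - 13)
That last expression is T(s), already simplified. Scaling its denominator by 1/8 (the reciprocal of the leading coefficient) yields the monic denominator.

Answer: s^4 - s^3/2 - 17*s^2/4 - 25*s/4 - 13/8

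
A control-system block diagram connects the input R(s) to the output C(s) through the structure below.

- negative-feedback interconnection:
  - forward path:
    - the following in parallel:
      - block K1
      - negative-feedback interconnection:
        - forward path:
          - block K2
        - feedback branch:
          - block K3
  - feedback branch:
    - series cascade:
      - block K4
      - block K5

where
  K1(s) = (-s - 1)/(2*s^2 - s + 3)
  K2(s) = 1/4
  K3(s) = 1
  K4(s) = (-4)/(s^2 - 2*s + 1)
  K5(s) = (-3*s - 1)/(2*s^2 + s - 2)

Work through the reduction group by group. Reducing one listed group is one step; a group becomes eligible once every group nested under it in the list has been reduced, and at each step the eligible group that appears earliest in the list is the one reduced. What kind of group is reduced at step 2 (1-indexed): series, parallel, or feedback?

(1) close the feedback loop around K2, K3
(2) add K1, [K2/(1+K2*K3)] (parallel)
(3) reduce the series chain K4, K5
(4) close the feedback loop around (K1+[K2/(1+K2*K3)]), (K4*K5)
So the answer for step 2 is parallel.

Final answer: parallel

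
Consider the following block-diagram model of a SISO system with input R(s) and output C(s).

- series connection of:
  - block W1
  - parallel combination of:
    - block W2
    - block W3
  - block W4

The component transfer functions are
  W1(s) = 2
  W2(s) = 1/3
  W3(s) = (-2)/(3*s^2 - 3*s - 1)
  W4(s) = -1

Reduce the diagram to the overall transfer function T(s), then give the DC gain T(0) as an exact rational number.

The answer is -14/3.

Reasoning:
Step 1. add W2, W3 (parallel) -> (3*s^2 - 3*s - 7)/(9*s^2 - 9*s - 3)
Step 2. combine W1, (W2+W3), W4 in series -> (-6*s^2 + 6*s + 14)/(9*s^2 - 9*s - 3)
Step 2 gives the overall T(s). Then T(0) = 14/(-3) = -14/3.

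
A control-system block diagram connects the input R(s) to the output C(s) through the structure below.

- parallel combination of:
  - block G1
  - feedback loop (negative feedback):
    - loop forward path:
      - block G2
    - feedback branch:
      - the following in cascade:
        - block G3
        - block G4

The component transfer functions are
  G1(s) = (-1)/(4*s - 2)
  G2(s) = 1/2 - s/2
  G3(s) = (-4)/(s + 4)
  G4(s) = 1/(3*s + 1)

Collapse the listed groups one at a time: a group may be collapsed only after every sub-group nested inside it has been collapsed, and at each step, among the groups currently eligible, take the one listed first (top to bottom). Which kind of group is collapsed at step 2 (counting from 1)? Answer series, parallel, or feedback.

Step 1: combine G3, G4 in series
Step 2: collapse the loop (G2 forward, (G3*G4) return)
Step 3: reduce the parallel group G1, [G2/(1+G2*(G3*G4))]
At step 2 the group reduced is feedback.

Answer: feedback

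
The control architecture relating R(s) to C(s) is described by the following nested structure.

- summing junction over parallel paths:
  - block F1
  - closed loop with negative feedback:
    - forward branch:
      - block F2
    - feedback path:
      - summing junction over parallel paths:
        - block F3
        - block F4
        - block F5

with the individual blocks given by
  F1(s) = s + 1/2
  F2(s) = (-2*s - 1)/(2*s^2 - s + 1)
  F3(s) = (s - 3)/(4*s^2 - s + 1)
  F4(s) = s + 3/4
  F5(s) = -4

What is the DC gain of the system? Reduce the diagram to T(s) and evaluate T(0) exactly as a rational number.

Answer: 21/58

Working:
(1) parallel reduction of F3, F4, F5; result (16*s^3 - 56*s^2 + 21*s - 25)/(16*s^2 - 4*s + 4)
(2) reduce the feedback loop with forward F2 and return (F3+F4+F5); result (-32*s^3 - 8*s^2 - 4*s - 4)/(72*s^3 + 42*s^2 + 21*s + 29)
(3) parallel reduction of F1, [F2/(1+F2*(F3+F4+F5))]; result (144*s^4 + 92*s^3 + 68*s^2 + 71*s + 21)/(144*s^3 + 84*s^2 + 42*s + 58)
The step-3 result is T(s). Setting s = 0: T(0) = 21/58.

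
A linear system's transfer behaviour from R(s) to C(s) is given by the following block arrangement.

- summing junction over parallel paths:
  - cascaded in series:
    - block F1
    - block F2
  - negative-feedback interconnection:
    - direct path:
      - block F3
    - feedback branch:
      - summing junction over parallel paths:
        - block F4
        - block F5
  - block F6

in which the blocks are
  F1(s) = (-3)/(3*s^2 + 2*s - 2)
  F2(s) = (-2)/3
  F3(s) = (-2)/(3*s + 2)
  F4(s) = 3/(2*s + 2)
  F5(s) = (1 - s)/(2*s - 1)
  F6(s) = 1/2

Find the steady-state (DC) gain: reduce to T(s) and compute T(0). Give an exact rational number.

Step 1. multiply F1, F2 (series) -> 2/(3*s^2 + 2*s - 2)
Step 2. add F4, F5 (parallel) -> (-2*s^2 + 6*s - 1)/(4*s^2 + 2*s - 2)
Step 3. feedback reduction of F3, (F4+F5) -> (-4*s^2 - 2*s + 2)/(6*s^3 + 9*s^2 - 7*s - 1)
Step 4. combine (F1*F2), [F3/(1+F3*(F4+F5))], F6 in parallel -> (18*s^5 + 15*s^4 - 19*s^3 + 21*s^2 - 10)/(36*s^5 + 78*s^4 - 30*s^3 - 70*s^2 + 24*s + 4)
That last expression is T(s); at s = 0 only the constant terms survive, so T(0) = -10/4 = -5/2.

Therefore the answer is -5/2.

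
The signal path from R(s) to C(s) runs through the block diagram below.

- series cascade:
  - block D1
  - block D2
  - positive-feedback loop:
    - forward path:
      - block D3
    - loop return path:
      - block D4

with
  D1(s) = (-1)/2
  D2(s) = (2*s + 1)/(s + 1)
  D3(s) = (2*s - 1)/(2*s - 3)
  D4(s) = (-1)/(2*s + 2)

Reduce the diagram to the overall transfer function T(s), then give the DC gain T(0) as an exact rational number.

Reducing step by step:

(1) close the feedback loop around D3, D4 gives (4*s^2 + 2*s - 2)/(4*s^2 - 7)
(2) multiply D1, D2, [D3/(1-D3*D4)] (series) gives (1 - 4*s^2)/(4*s^2 - 7)
Step 2 gives the overall T(s). Then T(0) = 1/(-7) = -1/7.

Answer: -1/7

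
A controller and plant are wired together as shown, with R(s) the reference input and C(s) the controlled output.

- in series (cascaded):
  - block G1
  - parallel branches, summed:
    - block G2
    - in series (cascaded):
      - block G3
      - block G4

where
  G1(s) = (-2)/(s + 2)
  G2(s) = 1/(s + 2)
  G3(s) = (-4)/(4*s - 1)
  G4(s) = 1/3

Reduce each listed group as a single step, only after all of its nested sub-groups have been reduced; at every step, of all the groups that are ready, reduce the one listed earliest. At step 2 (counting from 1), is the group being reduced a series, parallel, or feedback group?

1. cascade G3, G4
2. combine G2, (G3*G4) in parallel
3. cascade G1, (G2+(G3*G4))
The group at step 2 is a parallel group.

Therefore the answer is parallel.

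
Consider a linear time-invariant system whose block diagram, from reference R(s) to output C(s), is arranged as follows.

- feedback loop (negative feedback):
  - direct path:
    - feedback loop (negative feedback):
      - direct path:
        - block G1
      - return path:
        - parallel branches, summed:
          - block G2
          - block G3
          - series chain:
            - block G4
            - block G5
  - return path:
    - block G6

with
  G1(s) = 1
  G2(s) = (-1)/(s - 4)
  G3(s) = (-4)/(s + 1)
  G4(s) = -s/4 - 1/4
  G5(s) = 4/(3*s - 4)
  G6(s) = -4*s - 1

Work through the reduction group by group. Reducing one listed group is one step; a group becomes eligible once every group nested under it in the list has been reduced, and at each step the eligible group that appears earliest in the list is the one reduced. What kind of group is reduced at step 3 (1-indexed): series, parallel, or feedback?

(1) cascade G4, G5
(2) combine G2, G3, (G4*G5) in parallel
(3) feedback reduction of G1, (G2+G3+(G4*G5))
(4) reduce the feedback loop with forward [G1/(1+G1*(G2+G3+(G4*G5)))] and return G6
At step 3 the group reduced is feedback.

Therefore the answer is feedback.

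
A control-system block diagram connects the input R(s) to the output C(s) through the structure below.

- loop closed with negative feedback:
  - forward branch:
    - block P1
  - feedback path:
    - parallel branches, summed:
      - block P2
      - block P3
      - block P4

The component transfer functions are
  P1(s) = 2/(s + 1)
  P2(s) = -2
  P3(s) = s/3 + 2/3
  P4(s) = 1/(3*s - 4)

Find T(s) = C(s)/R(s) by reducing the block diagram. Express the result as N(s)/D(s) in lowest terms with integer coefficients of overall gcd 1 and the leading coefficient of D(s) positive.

First reduce the diagram to T(s).

1. reduce the parallel group P2, P3, P4 -> (3*s^2 - 16*s + 19)/(9*s - 12)
2. apply the feedback formula to P1, (P2+P3+P4): this yields T(s), and no further normalization is needed

Answer: (18*s - 24)/(15*s^2 - 35*s + 26)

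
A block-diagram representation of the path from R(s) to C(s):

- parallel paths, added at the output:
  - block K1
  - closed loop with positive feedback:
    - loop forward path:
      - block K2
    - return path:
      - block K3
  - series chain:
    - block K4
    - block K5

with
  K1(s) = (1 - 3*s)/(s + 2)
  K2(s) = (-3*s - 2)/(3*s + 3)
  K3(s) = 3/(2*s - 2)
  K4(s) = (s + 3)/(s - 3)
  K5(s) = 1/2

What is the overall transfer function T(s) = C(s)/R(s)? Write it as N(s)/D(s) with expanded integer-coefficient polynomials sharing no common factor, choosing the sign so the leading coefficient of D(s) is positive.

Reducing step by step:

Step 1. reduce the feedback loop with forward K2 and return K3: (-6*s^2 + 2*s + 4)/(6*s^2 + 9*s)
Step 2. series reduction of K4, K5: (s + 3)/(2*s - 6)
Step 3. reduce the parallel group K1, [K2/(1-K2*K3)], (K4*K5): this yields T(s), and no further normalization is needed

Answer: (-42*s^4 + 121*s^3 + 301*s^2 - 32*s - 48)/(12*s^4 + 6*s^3 - 90*s^2 - 108*s)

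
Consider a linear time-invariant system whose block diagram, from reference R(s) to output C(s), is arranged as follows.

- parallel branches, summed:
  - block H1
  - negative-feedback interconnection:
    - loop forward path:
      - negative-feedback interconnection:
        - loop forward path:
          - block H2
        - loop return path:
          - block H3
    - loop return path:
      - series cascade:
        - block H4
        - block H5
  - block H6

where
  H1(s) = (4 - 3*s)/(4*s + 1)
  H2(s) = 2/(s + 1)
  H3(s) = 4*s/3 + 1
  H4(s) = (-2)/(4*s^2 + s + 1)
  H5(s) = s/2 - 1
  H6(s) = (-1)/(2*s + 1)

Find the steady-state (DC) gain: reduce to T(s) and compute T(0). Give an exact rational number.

1. apply the feedback formula to H2, H3; result 6/(11*s + 9)
2. cascade H4, H5; result (2 - s)/(4*s^2 + s + 1)
3. feedback reduction of [H2/(1+H2*H3)], (H4*H5); result (24*s^2 + 6*s + 6)/(44*s^3 + 47*s^2 + 14*s + 21)
4. parallel reduction of H1, [[H2/(1+H2*H3)]/(1+[H2/(1+H2*H3)]*(H4*H5))], H6; result (-264*s^5 - 46*s^4 + 287*s^3 + 137*s^2 + 105*s + 69)/(352*s^5 + 640*s^4 + 438*s^3 + 299*s^2 + 140*s + 21)
That last expression is T(s); at s = 0 only the constant terms survive, so T(0) = 69/21 = 23/7.

Therefore the answer is 23/7.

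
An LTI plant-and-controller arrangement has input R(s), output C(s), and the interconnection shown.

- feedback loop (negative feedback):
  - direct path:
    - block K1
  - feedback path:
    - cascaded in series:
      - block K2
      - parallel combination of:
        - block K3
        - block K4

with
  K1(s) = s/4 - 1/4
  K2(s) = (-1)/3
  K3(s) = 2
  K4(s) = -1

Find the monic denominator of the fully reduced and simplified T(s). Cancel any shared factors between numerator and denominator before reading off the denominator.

(1) sum the parallel branches K3, K4 = 1
(2) cascade K2, (K3+K4) = (-1)/3
(3) feedback reduction of K1, (K2*(K3+K4)) = (3 - 3*s)/(s - 13)
The result of step 3 is T(s) in lowest terms. Its denominator already has leading coefficient 1, so it is monic as it stands.

Therefore the answer is s - 13.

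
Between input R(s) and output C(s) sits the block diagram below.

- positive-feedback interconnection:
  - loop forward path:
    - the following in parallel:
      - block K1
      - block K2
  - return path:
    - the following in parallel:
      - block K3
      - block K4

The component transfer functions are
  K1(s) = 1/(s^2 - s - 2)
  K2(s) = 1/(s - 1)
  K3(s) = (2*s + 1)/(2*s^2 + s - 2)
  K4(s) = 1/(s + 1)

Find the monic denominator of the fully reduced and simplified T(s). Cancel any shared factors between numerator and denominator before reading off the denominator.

The answer is s^6 - s^5/2 - 13*s^4/2 - 3*s^3/2 + 12*s^2 + 6*s - 7/2.

Reasoning:
Step 1. reduce the parallel group K1, K2 gives (s^2 - 3)/(s^3 - 2*s^2 - s + 2)
Step 2. add K3, K4 (parallel) gives (4*s^2 + 4*s - 1)/(2*s^3 + 3*s^2 - s - 2)
Step 3. feedback reduction of (K1+K2), (K3+K4) gives (2*s^5 + 3*s^4 - 7*s^3 - 11*s^2 + 3*s + 6)/(2*s^6 - s^5 - 13*s^4 - 3*s^3 + 24*s^2 + 12*s - 7)
The result of step 3 is T(s) in lowest terms. Its denominator has leading coefficient 2; dividing the denominator through by 2 makes it monic.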